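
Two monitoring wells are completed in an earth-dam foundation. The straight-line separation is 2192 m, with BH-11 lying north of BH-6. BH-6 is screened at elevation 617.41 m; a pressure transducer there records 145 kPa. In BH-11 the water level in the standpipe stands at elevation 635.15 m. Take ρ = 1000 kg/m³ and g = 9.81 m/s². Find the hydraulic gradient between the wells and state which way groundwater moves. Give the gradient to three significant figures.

Pressure head at BH-6: ψ = P/(ρg) = 145×1000 / (1000 × 9.81) = 14.78 m.
Total head at BH-6: h = z + ψ = 617.41 + 14.78 = 632.19 m.
Total head at BH-11: h = 635.15 m (water level in the piezometer is the total head).
Head difference: h(BH-6) − h(BH-11) = 632.19 − 635.15 = -2.96 m.
Hydraulic gradient: i = |Δh| / L = 2.96 / 2192 = 0.00135.
Flow is from higher to lower head: from BH-11 toward BH-6, i.e. toward the south.

i ≈ 0.00135; groundwater flows toward the south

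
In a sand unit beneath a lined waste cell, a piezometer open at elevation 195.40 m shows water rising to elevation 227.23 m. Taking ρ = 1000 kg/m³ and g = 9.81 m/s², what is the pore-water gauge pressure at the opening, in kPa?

P ≈ 312 kPa

Pressure head ψ = h − z = 227.23 − 195.40 = 31.83 m.
P = ρgψ = 1000 × 9.81 × 31.83 = 312252 Pa ≈ 312 kPa.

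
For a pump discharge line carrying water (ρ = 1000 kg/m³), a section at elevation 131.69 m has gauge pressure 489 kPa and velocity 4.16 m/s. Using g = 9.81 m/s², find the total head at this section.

h ≈ 182.42 m

Pressure head ψ = P/(ρg) = 489×1000 / (1000 × 9.81) = 49.85 m.
Velocity head = v²/(2g) = 4.16² / (2 × 9.81) = 0.882 m.
h = z + ψ + v²/(2g) = 131.69 + 49.85 + 0.882 = 182.42 m.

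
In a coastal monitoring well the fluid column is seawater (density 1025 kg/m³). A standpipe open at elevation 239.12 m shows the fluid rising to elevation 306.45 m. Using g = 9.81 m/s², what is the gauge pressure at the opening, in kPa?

P ≈ 677 kPa

Pressure head ψ = h − z = 306.45 − 239.12 = 67.33 m.
P = ρgψ = 1025 × 9.81 × 67.33 = 677020 Pa ≈ 677 kPa.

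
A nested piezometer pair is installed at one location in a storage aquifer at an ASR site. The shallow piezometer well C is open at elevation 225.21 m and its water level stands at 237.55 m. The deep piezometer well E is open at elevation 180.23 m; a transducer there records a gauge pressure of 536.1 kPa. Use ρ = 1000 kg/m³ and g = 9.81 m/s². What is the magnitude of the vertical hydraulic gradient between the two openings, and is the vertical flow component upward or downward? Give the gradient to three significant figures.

Total head at well C: h = 237.55 m (water level in the standpipe).
Pressure head at well E: ψ = P/(ρg) = 536.1×1000 / (1000 × 9.81) = 54.65 m.
Total head at well E: h = z + ψ = 180.23 + 54.65 = 234.88 m.
Δh = h(well C) − h(well E) = 237.55 − 234.88 = 2.67 m.
Vertical separation Δz = 225.21 − 180.23 = 44.98 m.
|i_v| = |Δh| / Δz = 2.67 / 44.98 = 0.0594.
Head is higher in the shallow piezometer, so vertical flow is downward (recharge condition).

|i_v| ≈ 0.0594; vertical flow is downward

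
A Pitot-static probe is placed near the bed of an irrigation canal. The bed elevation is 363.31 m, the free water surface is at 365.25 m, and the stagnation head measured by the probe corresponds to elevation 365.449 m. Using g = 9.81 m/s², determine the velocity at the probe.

Near the bed, under hydrostatic conditions, the piezometric head (z + ψ) equals the free-surface elevation, 365.25 m.
Velocity head = total − piezometric = 365.449 − 365.25 = 0.199 m.
v = √(2g·h_v) = √(2 × 9.81 × 0.199) = 1.98 m/s.

v ≈ 1.98 m/s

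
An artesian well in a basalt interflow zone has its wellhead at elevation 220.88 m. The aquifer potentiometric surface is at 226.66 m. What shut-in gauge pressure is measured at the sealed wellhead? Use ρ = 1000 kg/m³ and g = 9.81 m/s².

P ≈ 56.7 kPa

Head above the cap: Δh = 226.66 − 220.88 = 5.78 m.
P = ρgΔh = 1000 × 9.81 × 5.78 = 56702 Pa ≈ 56.7 kPa.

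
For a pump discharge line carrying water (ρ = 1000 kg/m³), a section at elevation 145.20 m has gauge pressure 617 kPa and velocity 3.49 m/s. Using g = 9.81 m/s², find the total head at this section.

Pressure head ψ = P/(ρg) = 617×1000 / (1000 × 9.81) = 62.90 m.
Velocity head = v²/(2g) = 3.49² / (2 × 9.81) = 0.621 m.
h = z + ψ + v²/(2g) = 145.20 + 62.90 + 0.621 = 208.72 m.

h ≈ 208.72 m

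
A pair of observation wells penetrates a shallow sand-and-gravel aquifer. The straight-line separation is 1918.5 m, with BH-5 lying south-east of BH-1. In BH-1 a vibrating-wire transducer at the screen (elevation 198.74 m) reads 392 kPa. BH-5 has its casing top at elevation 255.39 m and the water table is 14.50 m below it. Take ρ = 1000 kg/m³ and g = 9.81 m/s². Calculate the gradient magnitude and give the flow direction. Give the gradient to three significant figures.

Pressure head at BH-1: ψ = P/(ρg) = 392×1000 / (1000 × 9.81) = 39.96 m.
Total head at BH-1: h = z + ψ = 198.74 + 39.96 = 238.70 m.
Total head at BH-5: h = 255.39 − 14.50 = 240.89 m.
Head difference: h(BH-1) − h(BH-5) = 238.70 − 240.89 = -2.19 m.
Hydraulic gradient: i = |Δh| / L = 2.19 / 1918.5 = 0.00114.
Flow is from higher to lower head: from BH-5 toward BH-1, i.e. toward the north-west.

i ≈ 0.00114; groundwater flows toward the north-west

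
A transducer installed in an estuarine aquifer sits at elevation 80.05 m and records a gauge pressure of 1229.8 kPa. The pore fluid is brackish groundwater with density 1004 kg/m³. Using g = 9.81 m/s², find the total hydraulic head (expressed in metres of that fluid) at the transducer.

h ≈ 204.91 m

ψ = P/(ρg) = 1229.8×1000 / (1004 × 9.81) = 124.86 m.
h = z + ψ = 80.05 + 124.86 = 204.91 m.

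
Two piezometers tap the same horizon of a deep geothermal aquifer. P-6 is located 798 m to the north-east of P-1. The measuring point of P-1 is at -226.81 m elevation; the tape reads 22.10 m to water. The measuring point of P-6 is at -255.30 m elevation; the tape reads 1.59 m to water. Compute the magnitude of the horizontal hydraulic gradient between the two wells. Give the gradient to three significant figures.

i ≈ 0.01000

Total head at P-1: h = -226.81 − 22.10 = -248.91 m.
Total head at P-6: h = -255.30 − 1.59 = -256.89 m.
Head difference: h(P-1) − h(P-6) = -248.91 − (-256.89) = 7.98 m.
Hydraulic gradient: i = |Δh| / L = 7.98 / 798 = 0.01000.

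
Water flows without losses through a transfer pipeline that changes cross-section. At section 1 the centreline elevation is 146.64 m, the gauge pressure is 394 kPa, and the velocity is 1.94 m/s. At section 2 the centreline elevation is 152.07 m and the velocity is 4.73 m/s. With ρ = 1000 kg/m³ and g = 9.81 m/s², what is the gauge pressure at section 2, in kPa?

Pressure head at 1: ψ₁ = P₁/(ρg) = 394×1000 / (1000 × 9.81) = 40.16 m.
Velocity heads: v₁²/2g = 1.94²/19.62 = 0.192 m; v₂²/2g = 4.73²/19.62 = 1.140 m.
Total head H = z₁ + ψ₁ + v₁²/2g = 146.64 + 40.16 + 0.192 = 186.99 m.
ψ₂ = H − z₂ − v₂²/2g = 186.99 − 152.07 − 1.140 = 33.78 m.
P₂ = ρgψ₂ = 1000 × 9.81 × 33.78 ≈ 331 kPa.

P₂ ≈ 331 kPa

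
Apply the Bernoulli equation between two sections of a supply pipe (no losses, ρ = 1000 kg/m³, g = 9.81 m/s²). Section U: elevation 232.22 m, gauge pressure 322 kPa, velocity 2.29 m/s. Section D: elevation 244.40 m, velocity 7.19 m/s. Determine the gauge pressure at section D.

P₂ ≈ 179 kPa

Pressure head at U: ψ₁ = P₁/(ρg) = 322×1000 / (1000 × 9.81) = 32.82 m.
Velocity heads: v₁²/2g = 2.29²/19.62 = 0.267 m; v₂²/2g = 7.19²/19.62 = 2.635 m.
Total head H = z₁ + ψ₁ + v₁²/2g = 232.22 + 32.82 + 0.267 = 265.31 m.
ψ₂ = H − z₂ − v₂²/2g = 265.31 − 244.40 − 2.635 = 18.27 m.
P₂ = ρgψ₂ = 1000 × 9.81 × 18.27 ≈ 179 kPa.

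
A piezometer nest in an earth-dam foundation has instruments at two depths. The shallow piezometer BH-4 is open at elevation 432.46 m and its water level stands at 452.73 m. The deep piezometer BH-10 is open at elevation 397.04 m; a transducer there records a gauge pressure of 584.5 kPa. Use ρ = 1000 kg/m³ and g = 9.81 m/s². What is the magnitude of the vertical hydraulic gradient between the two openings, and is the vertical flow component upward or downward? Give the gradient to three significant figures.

|i_v| ≈ 0.110; vertical flow is upward

Total head at BH-4: h = 452.73 m (water level in the standpipe).
Pressure head at BH-10: ψ = P/(ρg) = 584.5×1000 / (1000 × 9.81) = 59.58 m.
Total head at BH-10: h = z + ψ = 397.04 + 59.58 = 456.62 m.
Δh = h(BH-4) − h(BH-10) = 452.73 − 456.62 = -3.89 m.
Vertical separation Δz = 432.46 − 397.04 = 35.42 m.
|i_v| = |Δh| / Δz = 3.89 / 35.42 = 0.110.
Head is higher in the deep piezometer, so vertical flow is upward (discharge condition).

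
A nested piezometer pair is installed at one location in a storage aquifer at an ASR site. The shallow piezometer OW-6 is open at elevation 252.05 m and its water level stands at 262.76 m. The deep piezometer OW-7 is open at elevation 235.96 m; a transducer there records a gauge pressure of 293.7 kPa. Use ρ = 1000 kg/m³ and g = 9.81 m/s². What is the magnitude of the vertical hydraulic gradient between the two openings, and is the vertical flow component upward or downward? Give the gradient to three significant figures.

Total head at OW-6: h = 262.76 m (water level in the standpipe).
Pressure head at OW-7: ψ = P/(ρg) = 293.7×1000 / (1000 × 9.81) = 29.94 m.
Total head at OW-7: h = z + ψ = 235.96 + 29.94 = 265.90 m.
Δh = h(OW-6) − h(OW-7) = 262.76 − 265.90 = -3.14 m.
Vertical separation Δz = 252.05 − 235.96 = 16.09 m.
|i_v| = |Δh| / Δz = 3.14 / 16.09 = 0.195.
Head is higher in the deep piezometer, so vertical flow is upward (discharge condition).

|i_v| ≈ 0.195; vertical flow is upward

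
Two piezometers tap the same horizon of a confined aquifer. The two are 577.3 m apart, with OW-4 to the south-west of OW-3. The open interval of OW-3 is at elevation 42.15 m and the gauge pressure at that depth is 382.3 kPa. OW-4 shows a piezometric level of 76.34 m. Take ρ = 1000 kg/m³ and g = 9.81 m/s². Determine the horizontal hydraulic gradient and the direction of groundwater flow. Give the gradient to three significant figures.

i ≈ 0.00828; groundwater flows toward the south-west

Pressure head at OW-3: ψ = P/(ρg) = 382.3×1000 / (1000 × 9.81) = 38.97 m.
Total head at OW-3: h = z + ψ = 42.15 + 38.97 = 81.12 m.
Total head at OW-4: h = 76.34 m (water level in the piezometer is the total head).
Head difference: h(OW-3) − h(OW-4) = 81.12 − 76.34 = 4.78 m.
Hydraulic gradient: i = |Δh| / L = 4.78 / 577.3 = 0.00828.
Flow is from higher to lower head: from OW-3 toward OW-4, i.e. toward the south-west.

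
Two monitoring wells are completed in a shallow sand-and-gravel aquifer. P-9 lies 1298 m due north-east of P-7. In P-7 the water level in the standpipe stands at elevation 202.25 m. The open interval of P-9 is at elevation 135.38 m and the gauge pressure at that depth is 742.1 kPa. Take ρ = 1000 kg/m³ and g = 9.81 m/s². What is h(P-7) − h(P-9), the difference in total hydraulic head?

Δh ≈ -8.78 m

Total head at P-7: h = 202.25 m (water level in the piezometer is the total head).
Pressure head at P-9: ψ = P/(ρg) = 742.1×1000 / (1000 × 9.81) = 75.65 m.
Total head at P-9: h = z + ψ = 135.38 + 75.65 = 211.03 m.
Head difference: h(P-7) − h(P-9) = 202.25 − 211.03 = -8.78 m.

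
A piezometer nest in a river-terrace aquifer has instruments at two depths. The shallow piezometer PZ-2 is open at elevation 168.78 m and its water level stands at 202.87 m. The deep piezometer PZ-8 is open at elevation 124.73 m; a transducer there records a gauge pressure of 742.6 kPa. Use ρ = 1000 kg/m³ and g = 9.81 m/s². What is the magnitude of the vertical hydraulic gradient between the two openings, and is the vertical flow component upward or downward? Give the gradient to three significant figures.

|i_v| ≈ 0.0554; vertical flow is downward

Total head at PZ-2: h = 202.87 m (water level in the standpipe).
Pressure head at PZ-8: ψ = P/(ρg) = 742.6×1000 / (1000 × 9.81) = 75.70 m.
Total head at PZ-8: h = z + ψ = 124.73 + 75.70 = 200.43 m.
Δh = h(PZ-2) − h(PZ-8) = 202.87 − 200.43 = 2.44 m.
Vertical separation Δz = 168.78 − 124.73 = 44.05 m.
|i_v| = |Δh| / Δz = 2.44 / 44.05 = 0.0554.
Head is higher in the shallow piezometer, so vertical flow is downward (recharge condition).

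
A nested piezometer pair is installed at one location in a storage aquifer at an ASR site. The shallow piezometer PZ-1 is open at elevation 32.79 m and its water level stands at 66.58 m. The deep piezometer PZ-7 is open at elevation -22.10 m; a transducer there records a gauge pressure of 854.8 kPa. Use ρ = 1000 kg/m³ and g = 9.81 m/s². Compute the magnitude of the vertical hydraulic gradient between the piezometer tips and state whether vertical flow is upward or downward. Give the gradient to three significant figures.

|i_v| ≈ 0.0281; vertical flow is downward

Total head at PZ-1: h = 66.58 m (water level in the standpipe).
Pressure head at PZ-7: ψ = P/(ρg) = 854.8×1000 / (1000 × 9.81) = 87.14 m.
Total head at PZ-7: h = z + ψ = -22.10 + 87.14 = 65.04 m.
Δh = h(PZ-1) − h(PZ-7) = 66.58 − 65.04 = 1.54 m.
Vertical separation Δz = 32.79 − (-22.10) = 54.89 m.
|i_v| = |Δh| / Δz = 1.54 / 54.89 = 0.0281.
Head is higher in the shallow piezometer, so vertical flow is downward (recharge condition).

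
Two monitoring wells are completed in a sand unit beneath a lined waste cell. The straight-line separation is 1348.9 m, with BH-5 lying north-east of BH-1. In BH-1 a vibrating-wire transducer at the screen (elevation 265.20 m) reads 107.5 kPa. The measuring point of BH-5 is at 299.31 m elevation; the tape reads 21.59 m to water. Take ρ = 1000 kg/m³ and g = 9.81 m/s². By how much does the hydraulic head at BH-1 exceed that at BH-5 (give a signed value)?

Pressure head at BH-1: ψ = P/(ρg) = 107.5×1000 / (1000 × 9.81) = 10.96 m.
Total head at BH-1: h = z + ψ = 265.20 + 10.96 = 276.16 m.
Total head at BH-5: h = 299.31 − 21.59 = 277.72 m.
Head difference: h(BH-1) − h(BH-5) = 276.16 − 277.72 = -1.56 m.

Δh ≈ -1.56 m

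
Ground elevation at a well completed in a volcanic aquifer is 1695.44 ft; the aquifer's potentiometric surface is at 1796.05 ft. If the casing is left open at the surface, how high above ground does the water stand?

Water rises to the potentiometric surface, so the rise above ground = 1796.05 − 1695.44 = 100.61 ft.

≈ 100.61 ft above ground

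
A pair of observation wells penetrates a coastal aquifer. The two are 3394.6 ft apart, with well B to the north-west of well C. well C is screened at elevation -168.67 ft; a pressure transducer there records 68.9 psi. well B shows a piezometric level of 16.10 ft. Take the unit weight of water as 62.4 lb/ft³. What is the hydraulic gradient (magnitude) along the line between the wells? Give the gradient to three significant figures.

i ≈ 0.00759

Pressure head at well C: ψ = 144·P/γ = 144 × 68.9 / 62.4 = 159.00 ft.
Total head at well C: h = z + ψ = -168.67 + 159.00 = -9.67 ft.
Total head at well B: h = 16.10 ft (water level in the piezometer is the total head).
Head difference: h(well C) − h(well B) = -9.67 − 16.10 = -25.77 ft.
Hydraulic gradient: i = |Δh| / L = 25.77 / 3394.6 = 0.00759.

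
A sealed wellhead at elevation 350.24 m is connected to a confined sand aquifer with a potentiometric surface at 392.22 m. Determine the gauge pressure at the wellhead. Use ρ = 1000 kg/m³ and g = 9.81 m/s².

Head above the cap: Δh = 392.22 − 350.24 = 41.98 m.
P = ρgΔh = 1000 × 9.81 × 41.98 = 411824 Pa ≈ 412 kPa.

P ≈ 412 kPa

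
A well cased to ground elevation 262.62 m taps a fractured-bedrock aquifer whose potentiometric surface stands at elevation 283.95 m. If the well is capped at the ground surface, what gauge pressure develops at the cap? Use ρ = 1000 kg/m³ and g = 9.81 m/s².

P ≈ 209 kPa

Head above the cap: Δh = 283.95 − 262.62 = 21.33 m.
P = ρgΔh = 1000 × 9.81 × 21.33 = 209247 Pa ≈ 209 kPa.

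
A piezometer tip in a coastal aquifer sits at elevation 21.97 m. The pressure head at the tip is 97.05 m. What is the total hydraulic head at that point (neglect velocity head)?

h = z + ψ = 21.97 + 97.05 = 119.02 m.

h ≈ 119.02 m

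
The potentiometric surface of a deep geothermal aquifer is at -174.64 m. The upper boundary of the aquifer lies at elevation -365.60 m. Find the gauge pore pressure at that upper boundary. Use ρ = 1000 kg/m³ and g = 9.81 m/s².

P ≈ 1870 kPa

Pressure head at the aquifer top: ψ = h − z = -174.64 − (-365.60) = 190.96 m.
P = ρgψ = 1000 × 9.81 × 190.96 = 1873318 Pa ≈ 1870 kPa.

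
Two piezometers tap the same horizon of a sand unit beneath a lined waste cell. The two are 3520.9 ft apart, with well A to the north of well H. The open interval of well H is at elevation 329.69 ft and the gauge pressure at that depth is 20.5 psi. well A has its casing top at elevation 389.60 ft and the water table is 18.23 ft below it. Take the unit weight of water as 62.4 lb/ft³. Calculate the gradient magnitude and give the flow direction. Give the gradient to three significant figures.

Pressure head at well H: ψ = 144·P/γ = 144 × 20.5 / 62.4 = 47.31 ft.
Total head at well H: h = z + ψ = 329.69 + 47.31 = 377.00 ft.
Total head at well A: h = 389.60 − 18.23 = 371.37 ft.
Head difference: h(well H) − h(well A) = 377.00 − 371.37 = 5.63 ft.
Hydraulic gradient: i = |Δh| / L = 5.63 / 3520.9 = 0.00160.
Flow is from higher to lower head: from well H toward well A, i.e. toward the north.

i ≈ 0.00160; groundwater flows toward the north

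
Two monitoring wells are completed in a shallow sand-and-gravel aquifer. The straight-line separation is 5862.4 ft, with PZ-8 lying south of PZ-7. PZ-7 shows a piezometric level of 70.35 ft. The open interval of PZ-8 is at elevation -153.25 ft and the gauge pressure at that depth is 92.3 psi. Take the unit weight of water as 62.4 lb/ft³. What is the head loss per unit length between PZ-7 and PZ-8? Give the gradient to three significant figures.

i ≈ 0.00181 ft/ft

Total head at PZ-7: h = 70.35 ft (water level in the piezometer is the total head).
Pressure head at PZ-8: ψ = 144·P/γ = 144 × 92.3 / 62.4 = 213.00 ft.
Total head at PZ-8: h = z + ψ = -153.25 + 213.00 = 59.75 ft.
Head difference: h(PZ-7) − h(PZ-8) = 70.35 − 59.75 = 10.60 ft.
Hydraulic gradient: i = |Δh| / L = 10.60 / 5862.4 = 0.00181.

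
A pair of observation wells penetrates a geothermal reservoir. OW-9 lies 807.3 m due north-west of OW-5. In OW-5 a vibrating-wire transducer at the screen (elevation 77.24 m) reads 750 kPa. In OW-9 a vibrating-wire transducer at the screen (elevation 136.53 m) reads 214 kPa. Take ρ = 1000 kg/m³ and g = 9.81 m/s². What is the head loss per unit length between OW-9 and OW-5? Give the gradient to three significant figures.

i ≈ 0.00576 m/m

Pressure head at OW-5: ψ = P/(ρg) = 750×1000 / (1000 × 9.81) = 76.45 m.
Total head at OW-5: h = z + ψ = 77.24 + 76.45 = 153.69 m.
Pressure head at OW-9: ψ = P/(ρg) = 214×1000 / (1000 × 9.81) = 21.81 m.
Total head at OW-9: h = z + ψ = 136.53 + 21.81 = 158.34 m.
Head difference: h(OW-5) − h(OW-9) = 153.69 − 158.34 = -4.65 m.
Hydraulic gradient: i = |Δh| / L = 4.65 / 807.3 = 0.00576.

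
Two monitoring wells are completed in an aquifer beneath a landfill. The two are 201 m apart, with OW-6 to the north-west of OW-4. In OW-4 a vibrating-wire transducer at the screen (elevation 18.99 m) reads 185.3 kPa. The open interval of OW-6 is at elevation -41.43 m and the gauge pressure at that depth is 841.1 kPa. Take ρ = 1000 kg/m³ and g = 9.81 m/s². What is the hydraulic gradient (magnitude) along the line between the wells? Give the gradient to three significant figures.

Pressure head at OW-4: ψ = P/(ρg) = 185.3×1000 / (1000 × 9.81) = 18.89 m.
Total head at OW-4: h = z + ψ = 18.99 + 18.89 = 37.88 m.
Pressure head at OW-6: ψ = P/(ρg) = 841.1×1000 / (1000 × 9.81) = 85.74 m.
Total head at OW-6: h = z + ψ = -41.43 + 85.74 = 44.31 m.
Head difference: h(OW-4) − h(OW-6) = 37.88 − 44.31 = -6.43 m.
Hydraulic gradient: i = |Δh| / L = 6.43 / 201 = 0.0320.

i ≈ 0.0320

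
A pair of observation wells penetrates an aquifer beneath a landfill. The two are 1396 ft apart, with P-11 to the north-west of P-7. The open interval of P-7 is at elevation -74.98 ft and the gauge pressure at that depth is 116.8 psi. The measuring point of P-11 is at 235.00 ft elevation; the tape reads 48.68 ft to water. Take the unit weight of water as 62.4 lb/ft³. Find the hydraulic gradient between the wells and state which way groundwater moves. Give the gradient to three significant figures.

i ≈ 0.00590; groundwater flows toward the north-west

Pressure head at P-7: ψ = 144·P/γ = 144 × 116.8 / 62.4 = 269.54 ft.
Total head at P-7: h = z + ψ = -74.98 + 269.54 = 194.56 ft.
Total head at P-11: h = 235.00 − 48.68 = 186.32 ft.
Head difference: h(P-7) − h(P-11) = 194.56 − 186.32 = 8.24 ft.
Hydraulic gradient: i = |Δh| / L = 8.24 / 1396 = 0.00590.
Flow is from higher to lower head: from P-7 toward P-11, i.e. toward the north-west.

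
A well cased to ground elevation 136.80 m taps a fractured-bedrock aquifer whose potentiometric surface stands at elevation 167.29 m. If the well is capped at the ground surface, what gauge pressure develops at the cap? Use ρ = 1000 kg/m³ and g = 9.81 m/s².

P ≈ 299 kPa

Head above the cap: Δh = 167.29 − 136.80 = 30.49 m.
P = ρgΔh = 1000 × 9.81 × 30.49 = 299107 Pa ≈ 299 kPa.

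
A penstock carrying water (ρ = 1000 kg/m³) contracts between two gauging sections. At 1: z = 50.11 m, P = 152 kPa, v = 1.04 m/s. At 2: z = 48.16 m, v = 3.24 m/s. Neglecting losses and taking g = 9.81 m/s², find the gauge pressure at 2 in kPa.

Pressure head at 1: ψ₁ = P₁/(ρg) = 152×1000 / (1000 × 9.81) = 15.49 m.
Velocity heads: v₁²/2g = 1.04²/19.62 = 0.055 m; v₂²/2g = 3.24²/19.62 = 0.535 m.
Total head H = z₁ + ψ₁ + v₁²/2g = 50.11 + 15.49 + 0.055 = 65.66 m.
ψ₂ = H − z₂ − v₂²/2g = 65.66 − 48.16 − 0.535 = 16.96 m.
P₂ = ρgψ₂ = 1000 × 9.81 × 16.96 ≈ 166 kPa.

P₂ ≈ 166 kPa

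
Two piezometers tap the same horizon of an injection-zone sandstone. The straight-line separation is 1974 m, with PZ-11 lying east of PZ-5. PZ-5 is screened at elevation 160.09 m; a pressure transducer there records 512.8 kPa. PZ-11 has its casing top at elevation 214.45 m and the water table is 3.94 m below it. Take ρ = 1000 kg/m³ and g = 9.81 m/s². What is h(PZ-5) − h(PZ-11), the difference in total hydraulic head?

Pressure head at PZ-5: ψ = P/(ρg) = 512.8×1000 / (1000 × 9.81) = 52.27 m.
Total head at PZ-5: h = z + ψ = 160.09 + 52.27 = 212.36 m.
Total head at PZ-11: h = 214.45 − 3.94 = 210.51 m.
Head difference: h(PZ-5) − h(PZ-11) = 212.36 − 210.51 = 1.85 m.

Δh ≈ 1.85 m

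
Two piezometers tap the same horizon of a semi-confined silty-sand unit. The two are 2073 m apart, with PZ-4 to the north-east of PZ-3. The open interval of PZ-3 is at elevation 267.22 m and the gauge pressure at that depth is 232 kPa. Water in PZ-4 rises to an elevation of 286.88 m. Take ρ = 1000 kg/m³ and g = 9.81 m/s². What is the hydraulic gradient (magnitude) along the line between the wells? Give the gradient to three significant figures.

i ≈ 0.00192

Pressure head at PZ-3: ψ = P/(ρg) = 232×1000 / (1000 × 9.81) = 23.65 m.
Total head at PZ-3: h = z + ψ = 267.22 + 23.65 = 290.87 m.
Total head at PZ-4: h = 286.88 m (water level in the piezometer is the total head).
Head difference: h(PZ-3) − h(PZ-4) = 290.87 − 286.88 = 3.99 m.
Hydraulic gradient: i = |Δh| / L = 3.99 / 2073 = 0.00192.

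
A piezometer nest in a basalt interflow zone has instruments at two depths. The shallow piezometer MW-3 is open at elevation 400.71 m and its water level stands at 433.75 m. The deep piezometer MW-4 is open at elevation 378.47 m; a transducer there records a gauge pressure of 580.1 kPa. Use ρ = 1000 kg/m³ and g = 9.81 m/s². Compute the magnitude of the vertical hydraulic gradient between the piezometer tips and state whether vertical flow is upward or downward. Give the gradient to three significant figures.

|i_v| ≈ 0.173; vertical flow is upward

Total head at MW-3: h = 433.75 m (water level in the standpipe).
Pressure head at MW-4: ψ = P/(ρg) = 580.1×1000 / (1000 × 9.81) = 59.13 m.
Total head at MW-4: h = z + ψ = 378.47 + 59.13 = 437.60 m.
Δh = h(MW-3) − h(MW-4) = 433.75 − 437.60 = -3.85 m.
Vertical separation Δz = 400.71 − 378.47 = 22.24 m.
|i_v| = |Δh| / Δz = 3.85 / 22.24 = 0.173.
Head is higher in the deep piezometer, so vertical flow is upward (discharge condition).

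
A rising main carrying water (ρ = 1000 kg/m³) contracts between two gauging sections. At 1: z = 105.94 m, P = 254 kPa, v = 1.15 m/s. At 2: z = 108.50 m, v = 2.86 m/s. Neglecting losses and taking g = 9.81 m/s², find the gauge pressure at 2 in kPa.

P₂ ≈ 225 kPa

Pressure head at 1: ψ₁ = P₁/(ρg) = 254×1000 / (1000 × 9.81) = 25.89 m.
Velocity heads: v₁²/2g = 1.15²/19.62 = 0.067 m; v₂²/2g = 2.86²/19.62 = 0.417 m.
Total head H = z₁ + ψ₁ + v₁²/2g = 105.94 + 25.89 + 0.067 = 131.90 m.
ψ₂ = H − z₂ − v₂²/2g = 131.90 − 108.50 − 0.417 = 22.98 m.
P₂ = ρgψ₂ = 1000 × 9.81 × 22.98 ≈ 225 kPa.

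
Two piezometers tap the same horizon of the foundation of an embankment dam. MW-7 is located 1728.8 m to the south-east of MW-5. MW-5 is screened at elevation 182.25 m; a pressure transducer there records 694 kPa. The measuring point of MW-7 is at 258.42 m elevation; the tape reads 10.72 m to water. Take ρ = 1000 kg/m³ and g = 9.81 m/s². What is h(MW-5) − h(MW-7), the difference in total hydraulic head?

Pressure head at MW-5: ψ = P/(ρg) = 694×1000 / (1000 × 9.81) = 70.74 m.
Total head at MW-5: h = z + ψ = 182.25 + 70.74 = 252.99 m.
Total head at MW-7: h = 258.42 − 10.72 = 247.70 m.
Head difference: h(MW-5) − h(MW-7) = 252.99 − 247.70 = 5.29 m.

Δh ≈ 5.29 m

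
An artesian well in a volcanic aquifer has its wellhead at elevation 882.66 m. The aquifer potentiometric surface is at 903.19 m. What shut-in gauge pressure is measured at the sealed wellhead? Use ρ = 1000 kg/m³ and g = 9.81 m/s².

Head above the cap: Δh = 903.19 − 882.66 = 20.53 m.
P = ρgΔh = 1000 × 9.81 × 20.53 = 201399 Pa ≈ 201 kPa.

P ≈ 201 kPa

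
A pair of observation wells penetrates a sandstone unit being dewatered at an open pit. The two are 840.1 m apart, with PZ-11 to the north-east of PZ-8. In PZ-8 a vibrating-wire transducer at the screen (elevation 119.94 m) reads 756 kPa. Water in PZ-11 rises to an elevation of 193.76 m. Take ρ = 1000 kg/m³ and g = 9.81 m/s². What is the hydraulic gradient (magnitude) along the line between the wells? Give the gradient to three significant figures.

i ≈ 0.00386

Pressure head at PZ-8: ψ = P/(ρg) = 756×1000 / (1000 × 9.81) = 77.06 m.
Total head at PZ-8: h = z + ψ = 119.94 + 77.06 = 197.00 m.
Total head at PZ-11: h = 193.76 m (water level in the piezometer is the total head).
Head difference: h(PZ-8) − h(PZ-11) = 197.00 − 193.76 = 3.24 m.
Hydraulic gradient: i = |Δh| / L = 3.24 / 840.1 = 0.00386.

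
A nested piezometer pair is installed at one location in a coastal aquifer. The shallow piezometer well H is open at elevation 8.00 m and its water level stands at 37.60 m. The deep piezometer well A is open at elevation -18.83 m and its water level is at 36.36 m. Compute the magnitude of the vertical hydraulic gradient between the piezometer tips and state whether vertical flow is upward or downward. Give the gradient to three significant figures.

Total head at well H: h = 37.60 m (water level in the standpipe).
Total head at well A: h = 36.36 m.
Δh = h(well H) − h(well A) = 37.60 − 36.36 = 1.24 m.
Vertical separation Δz = 8.00 − (-18.83) = 26.83 m.
|i_v| = |Δh| / Δz = 1.24 / 26.83 = 0.0462.
Head is higher in the shallow piezometer, so vertical flow is downward (recharge condition).

|i_v| ≈ 0.0462; vertical flow is downward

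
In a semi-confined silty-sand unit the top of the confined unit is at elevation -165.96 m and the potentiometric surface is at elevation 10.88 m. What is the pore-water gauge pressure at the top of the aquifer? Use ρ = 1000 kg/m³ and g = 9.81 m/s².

P ≈ 1730 kPa

Pressure head at the aquifer top: ψ = h − z = 10.88 − (-165.96) = 176.84 m.
P = ρgψ = 1000 × 9.81 × 176.84 = 1734800 Pa ≈ 1730 kPa.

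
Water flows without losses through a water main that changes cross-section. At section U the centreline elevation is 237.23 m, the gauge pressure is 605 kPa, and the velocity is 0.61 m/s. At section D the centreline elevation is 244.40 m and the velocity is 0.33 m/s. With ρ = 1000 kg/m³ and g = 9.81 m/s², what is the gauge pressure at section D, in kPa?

P₂ ≈ 535 kPa

Pressure head at U: ψ₁ = P₁/(ρg) = 605×1000 / (1000 × 9.81) = 61.67 m.
Velocity heads: v₁²/2g = 0.61²/19.62 = 0.019 m; v₂²/2g = 0.33²/19.62 = 0.006 m.
Total head H = z₁ + ψ₁ + v₁²/2g = 237.23 + 61.67 + 0.019 = 298.92 m.
ψ₂ = H − z₂ − v₂²/2g = 298.92 − 244.40 − 0.006 = 54.51 m.
P₂ = ρgψ₂ = 1000 × 9.81 × 54.51 ≈ 535 kPa.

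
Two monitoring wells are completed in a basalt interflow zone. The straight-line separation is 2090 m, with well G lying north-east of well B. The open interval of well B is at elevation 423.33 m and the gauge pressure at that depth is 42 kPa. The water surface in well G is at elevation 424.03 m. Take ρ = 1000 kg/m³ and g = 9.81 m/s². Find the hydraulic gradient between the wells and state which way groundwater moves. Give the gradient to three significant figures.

i ≈ 0.00171; groundwater flows toward the north-east

Pressure head at well B: ψ = P/(ρg) = 42×1000 / (1000 × 9.81) = 4.28 m.
Total head at well B: h = z + ψ = 423.33 + 4.28 = 427.61 m.
Total head at well G: h = 424.03 m (water level in the piezometer is the total head).
Head difference: h(well B) − h(well G) = 427.61 − 424.03 = 3.58 m.
Hydraulic gradient: i = |Δh| / L = 3.58 / 2090 = 0.00171.
Flow is from higher to lower head: from well B toward well G, i.e. toward the north-east.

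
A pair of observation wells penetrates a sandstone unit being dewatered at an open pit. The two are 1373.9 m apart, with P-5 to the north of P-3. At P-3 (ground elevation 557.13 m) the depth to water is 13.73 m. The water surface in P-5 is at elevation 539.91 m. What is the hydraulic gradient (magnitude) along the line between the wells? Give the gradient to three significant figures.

Total head at P-3: h = 557.13 − 13.73 = 543.40 m.
Total head at P-5: h = 539.91 m (water level in the piezometer is the total head).
Head difference: h(P-3) − h(P-5) = 543.40 − 539.91 = 3.49 m.
Hydraulic gradient: i = |Δh| / L = 3.49 / 1373.9 = 0.00254.

i ≈ 0.00254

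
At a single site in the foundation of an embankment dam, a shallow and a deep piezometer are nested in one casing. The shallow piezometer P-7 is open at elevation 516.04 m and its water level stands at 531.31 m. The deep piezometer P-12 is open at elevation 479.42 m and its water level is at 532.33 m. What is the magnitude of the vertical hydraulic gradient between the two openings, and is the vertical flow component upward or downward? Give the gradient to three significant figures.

|i_v| ≈ 0.0279; vertical flow is upward

Total head at P-7: h = 531.31 m (water level in the standpipe).
Total head at P-12: h = 532.33 m.
Δh = h(P-7) − h(P-12) = 531.31 − 532.33 = -1.02 m.
Vertical separation Δz = 516.04 − 479.42 = 36.62 m.
|i_v| = |Δh| / Δz = 1.02 / 36.62 = 0.0279.
Head is higher in the deep piezometer, so vertical flow is upward (discharge condition).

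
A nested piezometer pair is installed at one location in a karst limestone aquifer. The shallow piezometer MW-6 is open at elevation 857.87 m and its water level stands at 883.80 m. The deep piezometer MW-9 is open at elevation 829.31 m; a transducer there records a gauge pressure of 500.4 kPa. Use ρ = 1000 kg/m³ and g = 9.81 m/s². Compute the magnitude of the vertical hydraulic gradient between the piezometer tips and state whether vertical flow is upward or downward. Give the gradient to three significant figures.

Total head at MW-6: h = 883.80 m (water level in the standpipe).
Pressure head at MW-9: ψ = P/(ρg) = 500.4×1000 / (1000 × 9.81) = 51.01 m.
Total head at MW-9: h = z + ψ = 829.31 + 51.01 = 880.32 m.
Δh = h(MW-6) − h(MW-9) = 883.80 − 880.32 = 3.48 m.
Vertical separation Δz = 857.87 − 829.31 = 28.56 m.
|i_v| = |Δh| / Δz = 3.48 / 28.56 = 0.122.
Head is higher in the shallow piezometer, so vertical flow is downward (recharge condition).

|i_v| ≈ 0.122; vertical flow is downward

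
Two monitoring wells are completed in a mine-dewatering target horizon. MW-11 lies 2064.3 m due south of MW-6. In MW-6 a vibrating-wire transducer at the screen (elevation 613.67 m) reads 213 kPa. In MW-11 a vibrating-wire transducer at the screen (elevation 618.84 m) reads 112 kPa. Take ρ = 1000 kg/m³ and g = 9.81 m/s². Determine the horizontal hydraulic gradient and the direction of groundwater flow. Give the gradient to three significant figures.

Pressure head at MW-6: ψ = P/(ρg) = 213×1000 / (1000 × 9.81) = 21.71 m.
Total head at MW-6: h = z + ψ = 613.67 + 21.71 = 635.38 m.
Pressure head at MW-11: ψ = P/(ρg) = 112×1000 / (1000 × 9.81) = 11.42 m.
Total head at MW-11: h = z + ψ = 618.84 + 11.42 = 630.26 m.
Head difference: h(MW-6) − h(MW-11) = 635.38 − 630.26 = 5.12 m.
Hydraulic gradient: i = |Δh| / L = 5.12 / 2064.3 = 0.00248.
Flow is from higher to lower head: from MW-6 toward MW-11, i.e. toward the south.

i ≈ 0.00248; groundwater flows toward the south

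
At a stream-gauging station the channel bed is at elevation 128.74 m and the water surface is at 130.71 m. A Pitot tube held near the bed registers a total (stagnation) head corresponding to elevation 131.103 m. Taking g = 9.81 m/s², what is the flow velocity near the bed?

v ≈ 2.78 m/s

Near the bed, under hydrostatic conditions, the piezometric head (z + ψ) equals the free-surface elevation, 130.71 m.
Velocity head = total − piezometric = 131.103 − 130.71 = 0.393 m.
v = √(2g·h_v) = √(2 × 9.81 × 0.393) = 2.78 m/s.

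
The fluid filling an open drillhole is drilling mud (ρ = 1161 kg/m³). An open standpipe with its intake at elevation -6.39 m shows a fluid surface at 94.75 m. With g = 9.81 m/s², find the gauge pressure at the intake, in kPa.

Pressure head ψ = h − z = 94.75 − (-6.39) = 101.14 m.
P = ρgψ = 1161 × 9.81 × 101.14 = 1151925 Pa ≈ 1150 kPa.

P ≈ 1150 kPa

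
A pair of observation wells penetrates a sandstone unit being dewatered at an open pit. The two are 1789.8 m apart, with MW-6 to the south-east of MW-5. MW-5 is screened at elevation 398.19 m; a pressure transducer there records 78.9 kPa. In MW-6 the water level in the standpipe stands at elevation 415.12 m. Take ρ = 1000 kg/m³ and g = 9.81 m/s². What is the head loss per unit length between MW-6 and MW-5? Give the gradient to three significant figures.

Pressure head at MW-5: ψ = P/(ρg) = 78.9×1000 / (1000 × 9.81) = 8.04 m.
Total head at MW-5: h = z + ψ = 398.19 + 8.04 = 406.23 m.
Total head at MW-6: h = 415.12 m (water level in the piezometer is the total head).
Head difference: h(MW-5) − h(MW-6) = 406.23 − 415.12 = -8.89 m.
Hydraulic gradient: i = |Δh| / L = 8.89 / 1789.8 = 0.00497.

i ≈ 0.00497 m/m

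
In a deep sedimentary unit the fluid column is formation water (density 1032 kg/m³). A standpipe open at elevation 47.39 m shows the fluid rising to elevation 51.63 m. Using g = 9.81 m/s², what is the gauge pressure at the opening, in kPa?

P ≈ 42.9 kPa

Pressure head ψ = h − z = 51.63 − 47.39 = 4.24 m.
P = ρgψ = 1032 × 9.81 × 4.24 = 42925 Pa ≈ 42.9 kPa.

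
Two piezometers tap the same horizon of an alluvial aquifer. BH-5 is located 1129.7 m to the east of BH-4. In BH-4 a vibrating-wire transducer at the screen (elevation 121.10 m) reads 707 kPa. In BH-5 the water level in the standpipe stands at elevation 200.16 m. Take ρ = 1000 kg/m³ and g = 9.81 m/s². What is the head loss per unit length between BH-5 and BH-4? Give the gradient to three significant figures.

i ≈ 0.00619 m/m

Pressure head at BH-4: ψ = P/(ρg) = 707×1000 / (1000 × 9.81) = 72.07 m.
Total head at BH-4: h = z + ψ = 121.10 + 72.07 = 193.17 m.
Total head at BH-5: h = 200.16 m (water level in the piezometer is the total head).
Head difference: h(BH-4) − h(BH-5) = 193.17 − 200.16 = -6.99 m.
Hydraulic gradient: i = |Δh| / L = 6.99 / 1129.7 = 0.00619.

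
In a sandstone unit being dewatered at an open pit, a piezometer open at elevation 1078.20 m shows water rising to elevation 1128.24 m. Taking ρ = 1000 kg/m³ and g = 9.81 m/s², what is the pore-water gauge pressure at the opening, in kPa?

P ≈ 491 kPa

Pressure head ψ = h − z = 1128.24 − 1078.20 = 50.04 m.
P = ρgψ = 1000 × 9.81 × 50.04 = 490892 Pa ≈ 491 kPa.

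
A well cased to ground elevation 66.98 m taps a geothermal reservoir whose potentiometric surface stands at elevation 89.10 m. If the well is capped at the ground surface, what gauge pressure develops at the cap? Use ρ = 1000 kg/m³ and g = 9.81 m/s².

P ≈ 217 kPa

Head above the cap: Δh = 89.10 − 66.98 = 22.12 m.
P = ρgΔh = 1000 × 9.81 × 22.12 = 216997 Pa ≈ 217 kPa.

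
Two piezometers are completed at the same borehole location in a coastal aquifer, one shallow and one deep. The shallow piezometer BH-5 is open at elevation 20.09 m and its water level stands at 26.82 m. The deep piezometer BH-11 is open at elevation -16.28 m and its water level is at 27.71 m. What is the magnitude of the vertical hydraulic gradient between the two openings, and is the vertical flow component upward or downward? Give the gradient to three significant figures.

Total head at BH-5: h = 26.82 m (water level in the standpipe).
Total head at BH-11: h = 27.71 m.
Δh = h(BH-5) − h(BH-11) = 26.82 − 27.71 = -0.89 m.
Vertical separation Δz = 20.09 − (-16.28) = 36.37 m.
|i_v| = |Δh| / Δz = 0.89 / 36.37 = 0.0245.
Head is higher in the deep piezometer, so vertical flow is upward (discharge condition).

|i_v| ≈ 0.0245; vertical flow is upward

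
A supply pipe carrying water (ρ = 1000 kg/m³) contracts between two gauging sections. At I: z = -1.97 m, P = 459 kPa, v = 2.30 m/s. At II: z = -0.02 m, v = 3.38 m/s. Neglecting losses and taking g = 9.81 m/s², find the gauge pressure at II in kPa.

Pressure head at I: ψ₁ = P₁/(ρg) = 459×1000 / (1000 × 9.81) = 46.79 m.
Velocity heads: v₁²/2g = 2.30²/19.62 = 0.270 m; v₂²/2g = 3.38²/19.62 = 0.582 m.
Total head H = z₁ + ψ₁ + v₁²/2g = -1.97 + 46.79 + 0.270 = 45.09 m.
ψ₂ = H − z₂ − v₂²/2g = 45.09 − (-0.02) − 0.582 = 44.53 m.
P₂ = ρgψ₂ = 1000 × 9.81 × 44.53 ≈ 437 kPa.

P₂ ≈ 437 kPa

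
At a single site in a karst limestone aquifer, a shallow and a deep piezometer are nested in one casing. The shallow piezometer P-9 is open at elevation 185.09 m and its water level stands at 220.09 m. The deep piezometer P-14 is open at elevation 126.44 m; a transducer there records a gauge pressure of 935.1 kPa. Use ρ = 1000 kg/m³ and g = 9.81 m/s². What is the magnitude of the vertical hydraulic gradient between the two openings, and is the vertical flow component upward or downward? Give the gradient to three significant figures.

Total head at P-9: h = 220.09 m (water level in the standpipe).
Pressure head at P-14: ψ = P/(ρg) = 935.1×1000 / (1000 × 9.81) = 95.32 m.
Total head at P-14: h = z + ψ = 126.44 + 95.32 = 221.76 m.
Δh = h(P-9) − h(P-14) = 220.09 − 221.76 = -1.67 m.
Vertical separation Δz = 185.09 − 126.44 = 58.65 m.
|i_v| = |Δh| / Δz = 1.67 / 58.65 = 0.0285.
Head is higher in the deep piezometer, so vertical flow is upward (discharge condition).

|i_v| ≈ 0.0285; vertical flow is upward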